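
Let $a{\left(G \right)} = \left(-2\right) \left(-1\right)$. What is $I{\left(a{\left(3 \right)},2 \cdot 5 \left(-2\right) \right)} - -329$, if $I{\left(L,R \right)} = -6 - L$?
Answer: $321$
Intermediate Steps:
$a{\left(G \right)} = 2$
$I{\left(a{\left(3 \right)},2 \cdot 5 \left(-2\right) \right)} - -329 = \left(-6 - 2\right) - -329 = \left(-6 - 2\right) + 329 = -8 + 329 = 321$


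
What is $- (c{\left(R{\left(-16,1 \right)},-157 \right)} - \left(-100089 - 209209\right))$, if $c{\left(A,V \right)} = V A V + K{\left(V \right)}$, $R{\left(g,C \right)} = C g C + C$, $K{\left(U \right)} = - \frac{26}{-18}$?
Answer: $\frac{543920}{9} \approx 60436.0$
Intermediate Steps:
$K{\left(U \right)} = \frac{13}{9}$ ($K{\left(U \right)} = \left(-26\right) \left(- \frac{1}{18}\right) = \frac{13}{9}$)
$R{\left(g,C \right)} = C + g C^{2}$ ($R{\left(g,C \right)} = g C^{2} + C = C + g C^{2}$)
$c{\left(A,V \right)} = \frac{13}{9} + A V^{2}$ ($c{\left(A,V \right)} = V A V + \frac{13}{9} = A V V + \frac{13}{9} = A V^{2} + \frac{13}{9} = \frac{13}{9} + A V^{2}$)
$- (c{\left(R{\left(-16,1 \right)},-157 \right)} - \left(-100089 - 209209\right)) = - (\left(\frac{13}{9} + 1 \left(1 + 1 \left(-16\right)\right) \left(-157\right)^{2}\right) - \left(-100089 - 209209\right)) = - (\left(\frac{13}{9} + 1 \left(1 - 16\right) 24649\right) - \left(-100089 - 209209\right)) = - (\left(\frac{13}{9} + 1 \left(-15\right) 24649\right) - -309298) = - (\left(\frac{13}{9} - 369735\right) + 309298) = - (- \frac{3327602}{9} + 309298) = \left(-1\right) \left(- \frac{543920}{9}\right) = \frac{543920}{9}$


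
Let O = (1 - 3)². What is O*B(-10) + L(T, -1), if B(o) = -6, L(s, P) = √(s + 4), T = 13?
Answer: -24 + √17 ≈ -19.877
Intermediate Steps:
L(s, P) = √(4 + s)
O = 4 (O = (-2)² = 4)
O*B(-10) + L(T, -1) = 4*(-6) + √(4 + 13) = -24 + √17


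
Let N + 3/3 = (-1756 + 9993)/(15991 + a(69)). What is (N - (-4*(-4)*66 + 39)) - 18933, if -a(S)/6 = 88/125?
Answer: -40023862438/1998347 ≈ -20029.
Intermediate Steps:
a(S) = -528/125
N = -968722/1998347 (N = -1 + (-1756 + 9993)/(15991 - 528/125) = -1 + 8237/(1998347/125) = -1 + 8237*(125/1998347) = -1 + 1029625/1998347 = -968722/1998347 ≈ -0.48476)
(N - (-4*(-4)*66 + 39)) - 18933 = (-968722/1998347 - (-4*(-4)*66 + 39)) - 18933 = (-968722/1998347 - (16*66 + 39)) - 18933 = (-968722/1998347 - (1056 + 39)) - 18933 = (-968722/1998347 - 1*1095) - 18933 = (-968722/1998347 - 1095) - 18933 = -2189158687/1998347 - 18933 = -40023862438/1998347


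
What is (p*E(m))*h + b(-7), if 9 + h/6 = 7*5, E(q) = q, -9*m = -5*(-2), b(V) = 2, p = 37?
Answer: -19234/3 ≈ -6411.3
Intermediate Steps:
m = -10/9 (m = -(-5)*(-2)/9 = -⅑*10 = -10/9 ≈ -1.1111)
h = 156 (h = -54 + 6*(7*5) = -54 + 6*35 = -54 + 210 = 156)
(p*E(m))*h + b(-7) = (37*(-10/9))*156 + 2 = -370/9*156 + 2 = -19240/3 + 2 = -19234/3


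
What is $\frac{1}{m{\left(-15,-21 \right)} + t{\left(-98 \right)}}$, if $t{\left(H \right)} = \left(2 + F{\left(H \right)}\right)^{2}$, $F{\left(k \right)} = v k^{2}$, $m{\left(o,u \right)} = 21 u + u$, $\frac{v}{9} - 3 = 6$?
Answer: $\frac{1}{605168861014} \approx 1.6524 \cdot 10^{-12}$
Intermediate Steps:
$v = 81$ ($v = 27 + 9 \cdot 6 = 27 + 54 = 81$)
$m{\left(o,u \right)} = 22 u$
$F{\left(k \right)} = 81 k^{2}$
$t{\left(H \right)} = \left(2 + 81 H^{2}\right)^{2}$
$\frac{1}{m{\left(-15,-21 \right)} + t{\left(-98 \right)}} = \frac{1}{22 \left(-21\right) + \left(2 + 81 \left(-98\right)^{2}\right)^{2}} = \frac{1}{-462 + \left(2 + 81 \cdot 9604\right)^{2}} = \frac{1}{-462 + \left(2 + 777924\right)^{2}} = \frac{1}{-462 + 777926^{2}} = \frac{1}{-462 + 605168861476} = \frac{1}{605168861014}$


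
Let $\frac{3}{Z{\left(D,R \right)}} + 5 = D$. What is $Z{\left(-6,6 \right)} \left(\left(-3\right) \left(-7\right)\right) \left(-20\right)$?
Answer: $\frac{1260}{11} \approx 114.55$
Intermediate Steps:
$Z{\left(D,R \right)} = \frac{3}{-5 + D}$
$Z{\left(-6,6 \right)} \left(\left(-3\right) \left(-7\right)\right) \left(-20\right) = \frac{3}{-5 - 6} \left(\left(-3\right) \left(-7\right)\right) \left(-20\right) = \frac{3}{-11} \cdot 21 \left(-20\right) = 3 \left(- \frac{1}{11}\right) 21 \left(-20\right) = \left(- \frac{3}{11}\right) 21 \left(-20\right) = \left(- \frac{63}{11}\right) \left(-20\right) = \frac{1260}{11}$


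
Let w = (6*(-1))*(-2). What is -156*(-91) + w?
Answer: 14208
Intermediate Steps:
w = 12 (w = -6*(-2) = 12)
-156*(-91) + w = -156*(-91) + 12 = 14196 + 12 = 14208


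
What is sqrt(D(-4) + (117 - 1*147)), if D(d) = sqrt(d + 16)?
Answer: sqrt(-30 + 2*sqrt(3)) ≈ 5.1513*I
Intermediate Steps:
D(d) = sqrt(16 + d)
sqrt(D(-4) + (117 - 1*147)) = sqrt(sqrt(16 - 4) + (117 - 1*147)) = sqrt(sqrt(12) + (117 - 147)) = sqrt(2*sqrt(3) - 30) = sqrt(-30 + 2*sqrt(3))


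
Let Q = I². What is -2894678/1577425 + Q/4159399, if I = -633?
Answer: -11408063932697/6561139967575 ≈ -1.7387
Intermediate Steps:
Q = 400689 (Q = (-633)² = 400689)
-2894678/1577425 + Q/4159399 = -2894678/1577425 + 400689/4159399 = -11408063932697/6561139967575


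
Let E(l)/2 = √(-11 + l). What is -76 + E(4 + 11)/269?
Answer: -20440/269 ≈ -75.985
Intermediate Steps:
E(l) = 2*√(-11 + l)
-76 + E(4 + 11)/269 = -76 + (2*√(-11 + (4 + 11)))/269 = -76 + (2*√(-11 + 15))/269 = -76 + (2*√4)/269 = -76 + (2*2)/269 = -76 + (1/269)*4 = -76 + 4/269 = -20440/269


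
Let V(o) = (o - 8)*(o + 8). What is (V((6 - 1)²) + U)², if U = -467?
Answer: 8836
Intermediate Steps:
V(o) = (-8 + o)*(8 + o)
(V((6 - 1)²) + U)² = ((-64 + ((6 - 1)²)²) - 467)² = ((-64 + (5²)²) - 467)² = ((-64 + 25²) - 467)² = ((-64 + 625) - 467)² = (561 - 467)² = 94² = 8836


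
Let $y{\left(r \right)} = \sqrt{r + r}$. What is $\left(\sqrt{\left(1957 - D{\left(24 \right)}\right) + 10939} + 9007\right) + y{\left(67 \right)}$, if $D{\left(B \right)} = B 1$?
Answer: $9007 + \sqrt{134} + 2 \sqrt{3218} \approx 9132.0$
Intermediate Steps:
$D{\left(B \right)} = B$
$y{\left(r \right)} = \sqrt{2} \sqrt{r}$ ($y{\left(r \right)} = \sqrt{2 r} = \sqrt{2} \sqrt{r}$)
$\left(\sqrt{\left(1957 - D{\left(24 \right)}\right) + 10939} + 9007\right) + y{\left(67 \right)} = \left(\sqrt{\left(1957 - 24\right) + 10939} + 9007\right) + \sqrt{2} \sqrt{67} = \left(\sqrt{\left(1957 - 24\right) + 10939} + 9007\right) + \sqrt{134} = \left(\sqrt{1933 + 10939} + 9007\right) + \sqrt{134} = \left(\sqrt{12872} + 9007\right) + \sqrt{134} = \left(2 \sqrt{3218} + 9007\right) + \sqrt{134} = \left(9007 + 2 \sqrt{3218}\right) + \sqrt{134} = 9007 + \sqrt{134} + 2 \sqrt{3218}$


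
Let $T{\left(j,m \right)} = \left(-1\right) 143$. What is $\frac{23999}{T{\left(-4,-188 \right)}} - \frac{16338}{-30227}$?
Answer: $- \frac{723081439}{4322461} \approx -167.28$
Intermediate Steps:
$T{\left(j,m \right)} = -143$
$\frac{23999}{T{\left(-4,-188 \right)}} - \frac{16338}{-30227} = \frac{23999}{-143} - \frac{16338}{-30227} = 23999 \left(- \frac{1}{143}\right) - - \frac{16338}{30227} = - \frac{23999}{143} + \frac{16338}{30227} = - \frac{723081439}{4322461}$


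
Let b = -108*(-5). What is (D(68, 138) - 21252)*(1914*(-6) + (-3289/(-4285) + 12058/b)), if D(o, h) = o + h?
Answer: 27906346741423/115695 ≈ 2.4121e+8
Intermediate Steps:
b = 540
D(o, h) = h + o
(D(68, 138) - 21252)*(1914*(-6) + (-3289/(-4285) + 12058/b)) = ((138 + 68) - 21252)*(1914*(-6) + (-3289/(-4285) + 12058/540)) = (206 - 21252)*(-11484 + (-3289*(-1/4285) + 12058*(1/540))) = -21046*(-11484 + (3289/4285 + 6029/270)) = -21046*(-11484 + 5344459/231390) = -21046*(-2651938301/231390) = 27906346741423/115695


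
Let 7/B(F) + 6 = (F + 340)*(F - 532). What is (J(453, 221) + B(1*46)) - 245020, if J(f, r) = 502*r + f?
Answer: -25068317257/187602 ≈ -1.3363e+5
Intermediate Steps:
J(f, r) = f + 502*r
B(F) = 7/(-6 + (-532 + F)*(340 + F)) (B(F) = 7/(-6 + (F + 340)*(F - 532)) = 7/(-6 + (340 + F)*(-532 + F)) = 7/(-6 + (-532 + F)*(340 + F)))
(J(453, 221) + B(1*46)) - 245020 = ((453 + 502*221) + 7/(-180886 + (1*46)² - 192*46)) - 245020 = ((453 + 110942) + 7/(-180886 + 46² - 192*46)) - 245020 = (111395 + 7/(-180886 + 2116 - 8832)) - 245020 = (111395 + 7/(-187602)) - 245020 = (111395 + 7*(-1/187602)) - 245020 = (111395 - 7/187602) - 245020 = 20897924783/187602 - 245020 = -25068317257/187602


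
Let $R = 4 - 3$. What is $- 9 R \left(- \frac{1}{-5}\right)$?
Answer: $- \frac{9}{5} \approx -1.8$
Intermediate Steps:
$R = 1$ ($R = 4 - 3 = 1$)
$- 9 R \left(- \frac{1}{-5}\right) = \left(-9\right) 1 \left(- \frac{1}{-5}\right) = - 9 \left(\left(-1\right) \left(- \frac{1}{5}\right)\right) = \left(-9\right) \frac{1}{5} = - \frac{9}{5}$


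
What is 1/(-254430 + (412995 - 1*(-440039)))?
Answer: 1/598604 ≈ 1.6706e-6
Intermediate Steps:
1/(-254430 + (412995 - 1*(-440039))) = 1/(-254430 + (412995 + 440039)) = 1/(-254430 + 853034) = 1/598604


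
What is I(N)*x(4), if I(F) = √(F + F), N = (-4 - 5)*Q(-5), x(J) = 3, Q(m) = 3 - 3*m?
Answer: 54*I ≈ 54.0*I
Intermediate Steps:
N = -162 (N = (-4 - 5)*(3 - 3*(-5)) = -9*(3 + 15) = -9*18 = -162)
I(F) = √2*√F (I(F) = √(2*F) = √2*√F)
I(N)*x(4) = (√2*√(-162))*3 = (√2*(9*I*√2))*3 = (18*I)*3 = 54*I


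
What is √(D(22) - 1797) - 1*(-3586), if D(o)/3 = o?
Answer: 3586 + I*√1731 ≈ 3586.0 + 41.605*I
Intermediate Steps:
D(o) = 3*o
√(D(22) - 1797) - 1*(-3586) = √(3*22 - 1797) - 1*(-3586) = √(66 - 1797) + 3586 = √(-1731) + 3586 = I*√1731 + 3586 = 3586 + I*√1731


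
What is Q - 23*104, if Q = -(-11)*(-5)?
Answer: -2447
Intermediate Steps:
Q = -55 (Q = -1*55 = -55)
Q - 23*104 = -55 - 23*104 = -55 - 2392 = -2447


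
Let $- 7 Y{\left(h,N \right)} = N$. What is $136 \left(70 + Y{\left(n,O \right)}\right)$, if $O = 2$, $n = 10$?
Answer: $\frac{66368}{7} \approx 9481.1$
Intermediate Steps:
$Y{\left(h,N \right)} = - \frac{N}{7}$
$136 \left(70 + Y{\left(n,O \right)}\right) = 136 \left(70 - \frac{2}{7}\right) = 136 \cdot \frac{488}{7} = \frac{66368}{7}$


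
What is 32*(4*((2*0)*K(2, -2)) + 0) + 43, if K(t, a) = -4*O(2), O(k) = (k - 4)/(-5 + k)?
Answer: 43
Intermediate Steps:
O(k) = (-4 + k)/(-5 + k)
K(t, a) = -8/3 (K(t, a) = -4*(-4 + 2)/(-5 + 2) = -4*(-2)/(-3) = -(-4)*(-2)/3 = -4*2/3 = -8/3)
32*(4*((2*0)*K(2, -2)) + 0) + 43 = 32*(4*((2*0)*(-8/3)) + 0) + 43 = 32*(4*(0*(-8/3)) + 0) + 43 = 32*(4*0 + 0) + 43 = 32*(0 + 0) + 43 = 32*0 + 43 = 0 + 43 = 43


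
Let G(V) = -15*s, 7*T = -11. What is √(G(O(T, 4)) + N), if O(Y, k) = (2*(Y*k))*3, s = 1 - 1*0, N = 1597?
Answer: √1582 ≈ 39.774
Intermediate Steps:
T = -11/7 (T = (⅐)*(-11) = -11/7 ≈ -1.5714)
s = 1 (s = 1 + 0 = 1)
O(Y, k) = 6*Y*k (O(Y, k) = (2*Y*k)*3 = 6*Y*k)
G(V) = -15 (G(V) = -15*1 = -15)
√(G(O(T, 4)) + N) = √(-15 + 1597) = √1582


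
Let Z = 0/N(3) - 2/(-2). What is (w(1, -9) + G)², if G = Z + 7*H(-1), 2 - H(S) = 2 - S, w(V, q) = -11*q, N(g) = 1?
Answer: 8649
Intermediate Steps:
Z = 1 (Z = 0/1 - 2/(-2) = 0*1 - 2*(-½) = 0 + 1 = 1)
H(S) = S (H(S) = 2 - (2 - S) = 2 + (-2 + S) = S)
G = -6 (G = 1 + 7*(-1) = 1 - 7 = -6)
(w(1, -9) + G)² = (-11*(-9) - 6)² = (99 - 6)² = 93² = 8649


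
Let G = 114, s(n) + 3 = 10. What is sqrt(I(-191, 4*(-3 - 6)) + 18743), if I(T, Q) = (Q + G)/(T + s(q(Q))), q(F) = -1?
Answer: sqrt(39659291)/46 ≈ 136.90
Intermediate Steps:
s(n) = 7 (s(n) = -3 + 10 = 7)
I(T, Q) = (114 + Q)/(7 + T) (I(T, Q) = (Q + 114)/(T + 7) = (114 + Q)/(7 + T))
sqrt(I(-191, 4*(-3 - 6)) + 18743) = sqrt((114 + 4*(-3 - 6))/(7 - 191) + 18743) = sqrt((114 + 4*(-9))/(-184) + 18743) = sqrt(-(114 - 36)/184 + 18743) = sqrt(-1/184*78 + 18743) = sqrt(-39/92 + 18743) = sqrt(1724317/92) = sqrt(39659291)/46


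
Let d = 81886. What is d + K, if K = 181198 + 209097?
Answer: 472181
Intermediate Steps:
K = 390295
d + K = 81886 + 390295 = 472181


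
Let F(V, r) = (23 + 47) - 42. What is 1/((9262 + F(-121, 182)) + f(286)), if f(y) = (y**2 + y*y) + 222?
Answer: 1/173104 ≈ 5.7769e-6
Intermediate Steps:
F(V, r) = 28 (F(V, r) = 70 - 42 = 28)
f(y) = 222 + 2*y**2 (f(y) = (y**2 + y**2) + 222 = 2*y**2 + 222 = 222 + 2*y**2)
1/((9262 + F(-121, 182)) + f(286)) = 1/((9262 + 28) + (222 + 2*286**2)) = 1/(9290 + (222 + 2*81796)) = 1/(9290 + (222 + 163592)) = 1/(9290 + 163814) = 1/173104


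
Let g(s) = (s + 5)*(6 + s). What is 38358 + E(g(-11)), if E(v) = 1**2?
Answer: 38359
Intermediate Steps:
g(s) = (5 + s)*(6 + s)
E(v) = 1
38358 + E(g(-11)) = 38358 + 1 = 38359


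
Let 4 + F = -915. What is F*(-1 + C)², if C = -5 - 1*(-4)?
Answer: -3676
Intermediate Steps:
F = -919 (F = -4 - 915 = -919)
C = -1 (C = -5 + 4 = -1)
F*(-1 + C)² = -919*(-1 - 1)² = -919*(-2)² = -919*4 = -3676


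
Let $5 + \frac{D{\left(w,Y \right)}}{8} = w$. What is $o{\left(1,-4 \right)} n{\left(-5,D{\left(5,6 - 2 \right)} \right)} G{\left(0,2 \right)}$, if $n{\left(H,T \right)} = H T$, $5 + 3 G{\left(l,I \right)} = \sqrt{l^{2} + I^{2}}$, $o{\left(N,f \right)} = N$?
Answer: $0$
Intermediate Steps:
$G{\left(l,I \right)} = - \frac{5}{3} + \frac{\sqrt{I^{2} + l^{2}}}{3}$ ($G{\left(l,I \right)} = - \frac{5}{3} + \frac{\sqrt{l^{2} + I^{2}}}{3} = - \frac{5}{3} + \frac{\sqrt{I^{2} + l^{2}}}{3}$)
$D{\left(w,Y \right)} = -40 + 8 w$
$o{\left(1,-4 \right)} n{\left(-5,D{\left(5,6 - 2 \right)} \right)} G{\left(0,2 \right)} = 1 \left(- 5 \left(-40 + 8 \cdot 5\right)\right) \left(- \frac{5}{3} + \frac{\sqrt{2^{2} + 0^{2}}}{3}\right) = 1 \left(- 5 \left(-40 + 40\right)\right) \left(- \frac{5}{3} + \frac{\sqrt{4 + 0}}{3}\right) = 1 \left(\left(-5\right) 0\right) \left(- \frac{5}{3} + \frac{\sqrt{4}}{3}\right) = 1 \cdot 0 \left(- \frac{5}{3} + \frac{1}{3} \cdot 2\right) = 0 \left(- \frac{5}{3} + \frac{2}{3}\right) = 0 \left(-1\right) = 0$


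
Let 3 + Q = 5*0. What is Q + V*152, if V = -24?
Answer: -3651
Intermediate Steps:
Q = -3 (Q = -3 + 5*0 = -3 + 0 = -3)
Q + V*152 = -3 - 24*152 = -3 - 3648 = -3651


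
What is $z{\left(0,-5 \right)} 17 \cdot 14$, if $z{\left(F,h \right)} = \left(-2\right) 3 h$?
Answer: $7140$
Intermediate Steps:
$z{\left(F,h \right)} = - 6 h$
$z{\left(0,-5 \right)} 17 \cdot 14 = \left(-6\right) \left(-5\right) 17 \cdot 14 = 30 \cdot 17 \cdot 14 = 510 \cdot 14 = 7140$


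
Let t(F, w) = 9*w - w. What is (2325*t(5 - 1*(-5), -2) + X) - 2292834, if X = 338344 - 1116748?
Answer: -3108438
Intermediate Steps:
X = -778404
t(F, w) = 8*w
(2325*t(5 - 1*(-5), -2) + X) - 2292834 = (2325*(8*(-2)) - 778404) - 2292834 = (2325*(-16) - 778404) - 2292834 = (-37200 - 778404) - 2292834 = -815604 - 2292834 = -3108438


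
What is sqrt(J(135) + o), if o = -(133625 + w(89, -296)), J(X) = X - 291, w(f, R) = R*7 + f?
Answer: I*sqrt(131798) ≈ 363.04*I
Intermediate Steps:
w(f, R) = f + 7*R (w(f, R) = 7*R + f = f + 7*R)
J(X) = -291 + X
o = -131642 (o = -(133625 + (89 + 7*(-296))) = -(133625 + (89 - 2072)) = -(133625 - 1983) = -1*131642 = -131642)
sqrt(J(135) + o) = sqrt((-291 + 135) - 131642) = sqrt(-156 - 131642) = sqrt(-131798) = I*sqrt(131798)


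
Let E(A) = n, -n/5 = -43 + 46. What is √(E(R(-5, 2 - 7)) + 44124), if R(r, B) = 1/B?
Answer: 39*√29 ≈ 210.02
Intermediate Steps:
n = -15 (n = -5*(-43 + 46) = -5*3 = -15)
E(A) = -15
√(E(R(-5, 2 - 7)) + 44124) = √(-15 + 44124) = √44109 = 39*√29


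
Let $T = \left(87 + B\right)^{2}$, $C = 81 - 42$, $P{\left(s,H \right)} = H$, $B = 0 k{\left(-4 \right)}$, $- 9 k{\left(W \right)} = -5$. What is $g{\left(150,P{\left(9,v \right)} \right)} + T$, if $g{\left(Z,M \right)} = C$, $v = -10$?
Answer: $7608$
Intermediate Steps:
$k{\left(W \right)} = \frac{5}{9}$ ($k{\left(W \right)} = \left(- \frac{1}{9}\right) \left(-5\right) = \frac{5}{9}$)
$B = 0$ ($B = 0 \cdot \frac{5}{9} = 0$)
$C = 39$
$g{\left(Z,M \right)} = 39$
$T = 7569$ ($T = \left(87 + 0\right)^{2} = 87^{2} = 7569$)
$g{\left(150,P{\left(9,v \right)} \right)} + T = 39 + 7569 = 7608$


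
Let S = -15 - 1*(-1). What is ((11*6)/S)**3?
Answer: -35937/343 ≈ -104.77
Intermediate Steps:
S = -14 (S = -15 + 1 = -14)
((11*6)/S)**3 = ((11*6)/(-14))**3 = (66*(-1/14))**3 = (-33/7)**3 = -35937/343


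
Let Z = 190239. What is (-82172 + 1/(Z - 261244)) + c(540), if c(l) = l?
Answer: -5796280161/71005 ≈ -81632.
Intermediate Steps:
(-82172 + 1/(Z - 261244)) + c(540) = (-82172 + 1/(190239 - 261244)) + 540 = (-82172 + 1/(-71005)) + 540 = (-82172 - 1/71005) + 540 = -5834622861/71005 + 540 = -5796280161/71005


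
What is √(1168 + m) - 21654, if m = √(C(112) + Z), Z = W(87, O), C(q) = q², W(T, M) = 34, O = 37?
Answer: -21654 + √(1168 + √12578) ≈ -21618.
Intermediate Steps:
Z = 34
m = √12578 (m = √(112² + 34) = √(12544 + 34) = √12578 ≈ 112.15)
√(1168 + m) - 21654 = √(1168 + √12578) - 21654 = -21654 + √(1168 + √12578)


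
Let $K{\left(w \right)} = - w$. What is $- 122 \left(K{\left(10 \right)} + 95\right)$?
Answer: $-10370$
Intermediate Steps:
$- 122 \left(K{\left(10 \right)} + 95\right) = - 122 \left(\left(-1\right) 10 + 95\right) = - 122 \left(-10 + 95\right) = \left(-122\right) 85 = -10370$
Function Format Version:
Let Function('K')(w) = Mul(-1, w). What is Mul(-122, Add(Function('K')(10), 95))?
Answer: -10370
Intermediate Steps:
Mul(-122, Add(Function('K')(10), 95)) = Mul(-122, Add(Mul(-1, 10), 95)) = Mul(-122, Add(-10, 95)) = Mul(-122, 85) = -10370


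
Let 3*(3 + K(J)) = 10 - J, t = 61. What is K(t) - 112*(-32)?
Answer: 3564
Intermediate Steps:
K(J) = ⅓ - J/3 (K(J) = -3 + (10 - J)/3 = -3 + (10/3 - J/3) = ⅓ - J/3)
K(t) - 112*(-32) = (⅓ - ⅓*61) - 112*(-32) = (⅓ - 61/3) - 1*(-3584) = -20 + 3584 = 3564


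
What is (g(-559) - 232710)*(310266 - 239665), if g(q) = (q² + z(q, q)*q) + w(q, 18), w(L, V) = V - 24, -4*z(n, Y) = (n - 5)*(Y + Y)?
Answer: 6226966333607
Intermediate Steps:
z(n, Y) = -Y*(-5 + n)/2 (z(n, Y) = -(n - 5)*(Y + Y)/4 = -(-5 + n)*2*Y/4 = -Y*(-5 + n)/2)
w(L, V) = -24 + V
g(q) = -6 + q² + q²*(5 - q)/2 (g(q) = (q² + (q*(5 - q)/2)*q) + (-24 + 18) = (q² + q²*(5 - q)/2) - 6 = -6 + q² + q²*(5 - q)/2)
(g(-559) - 232710)*(310266 - 239665) = ((-6 - ½*(-559)³ + (7/2)*(-559)²) - 232710)*(310266 - 239665) = ((-6 - ½*(-174676879) + (7/2)*312481) - 232710)*70601 = ((-6 + 174676879/2 + 2187367/2) - 232710)*70601 = (88432117 - 232710)*70601 = 88199407*70601 = 6226966333607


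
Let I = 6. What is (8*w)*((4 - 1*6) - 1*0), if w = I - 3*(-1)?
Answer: -144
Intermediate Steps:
w = 9 (w = 6 - 3*(-1) = 6 + 3 = 9)
(8*w)*((4 - 1*6) - 1*0) = (8*9)*((4 - 1*6) - 1*0) = 72*((4 - 6) + 0) = 72*(-2 + 0) = 72*(-2) = -144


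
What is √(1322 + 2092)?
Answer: √3414 ≈ 58.429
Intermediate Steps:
√(1322 + 2092) = √3414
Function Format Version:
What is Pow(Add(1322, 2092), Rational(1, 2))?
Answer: Pow(3414, Rational(1, 2)) ≈ 58.429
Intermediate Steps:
Pow(Add(1322, 2092), Rational(1, 2)) = Pow(3414, Rational(1, 2))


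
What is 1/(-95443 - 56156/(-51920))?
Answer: -12980/1238836101 ≈ -1.0478e-5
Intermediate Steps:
1/(-95443 - 56156/(-51920)) = 1/(-95443 - 56156*(-1/51920)) = 1/(-95443 + 14039/12980) = 1/(-1238836101/12980) = -12980/1238836101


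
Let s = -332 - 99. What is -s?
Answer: 431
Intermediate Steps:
s = -431
-s = -1*(-431) = 431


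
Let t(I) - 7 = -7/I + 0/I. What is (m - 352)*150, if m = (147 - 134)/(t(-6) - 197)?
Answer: -59834100/1133 ≈ -52810.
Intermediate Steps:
t(I) = 7 - 7/I (t(I) = 7 + (-7/I + 0/I) = 7 + (-7/I + 0) = 7 - 7/I)
m = -78/1133 (m = (147 - 134)/((7 - 7/(-6)) - 197) = 13/((7 - 7*(-⅙)) - 197) = 13/((7 + 7/6) - 197) = 13/(49/6 - 197) = 13/(-1133/6) = 13*(-6/1133) = -78/1133 ≈ -0.068844)
(m - 352)*150 = (-78/1133 - 352)*150 = -398894/1133*150 = -59834100/1133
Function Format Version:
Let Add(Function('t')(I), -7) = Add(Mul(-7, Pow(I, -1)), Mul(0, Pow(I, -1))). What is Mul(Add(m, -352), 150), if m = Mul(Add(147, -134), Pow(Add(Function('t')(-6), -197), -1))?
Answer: Rational(-59834100, 1133) ≈ -52810.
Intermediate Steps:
Function('t')(I) = Add(7, Mul(-7, Pow(I, -1))) (Function('t')(I) = Add(7, Add(Mul(-7, Pow(I, -1)), Mul(0, Pow(I, -1)))) = Add(7, Add(Mul(-7, Pow(I, -1)), 0)) = Add(7, Mul(-7, Pow(I, -1))))
m = Rational(-78, 1133) (m = Mul(Add(147, -134), Pow(Add(Add(7, Mul(-7, Pow(-6, -1))), -197), -1)) = Mul(13, Pow(Add(Add(7, Mul(-7, Rational(-1, 6))), -197), -1)) = Mul(13, Pow(Add(Add(7, Rational(7, 6)), -197), -1)) = Mul(13, Pow(Add(Rational(49, 6), -197), -1)) = Mul(13, Pow(Rational(-1133, 6), -1)) = Mul(13, Rational(-6, 1133)) = Rational(-78, 1133) ≈ -0.068844)
Mul(Add(m, -352), 150) = Mul(Add(Rational(-78, 1133), -352), 150) = Mul(Rational(-398894, 1133), 150) = Rational(-59834100, 1133)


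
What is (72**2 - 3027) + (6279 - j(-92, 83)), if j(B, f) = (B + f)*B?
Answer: 7608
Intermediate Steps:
j(B, f) = B*(B + f)
(72**2 - 3027) + (6279 - j(-92, 83)) = (72**2 - 3027) + (6279 - (-92)*(-92 + 83)) = (5184 - 3027) + (6279 - (-92)*(-9)) = 2157 + (6279 - 1*828) = 2157 + (6279 - 828) = 2157 + 5451 = 7608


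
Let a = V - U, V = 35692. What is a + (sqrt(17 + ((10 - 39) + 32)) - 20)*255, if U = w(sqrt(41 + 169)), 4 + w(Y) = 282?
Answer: 30314 + 510*sqrt(5) ≈ 31454.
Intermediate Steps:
w(Y) = 278 (w(Y) = -4 + 282 = 278)
U = 278
a = 35414 (a = 35692 - 1*278 = 35692 - 278 = 35414)
a + (sqrt(17 + ((10 - 39) + 32)) - 20)*255 = 35414 + (sqrt(17 + ((10 - 39) + 32)) - 20)*255 = 35414 + (sqrt(17 + (-29 + 32)) - 20)*255 = 35414 + (sqrt(17 + 3) - 20)*255 = 35414 + (sqrt(20) - 20)*255 = 35414 + (2*sqrt(5) - 20)*255 = 35414 + (-20 + 2*sqrt(5))*255 = 35414 + (-5100 + 510*sqrt(5)) = 30314 + 510*sqrt(5)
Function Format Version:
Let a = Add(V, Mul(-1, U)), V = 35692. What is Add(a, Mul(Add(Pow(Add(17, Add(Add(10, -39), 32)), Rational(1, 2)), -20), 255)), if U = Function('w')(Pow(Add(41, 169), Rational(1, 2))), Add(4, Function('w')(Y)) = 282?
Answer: Add(30314, Mul(510, Pow(5, Rational(1, 2)))) ≈ 31454.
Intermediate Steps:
Function('w')(Y) = 278 (Function('w')(Y) = Add(-4, 282) = 278)
U = 278
a = 35414 (a = Add(35692, Mul(-1, 278)) = Add(35692, -278) = 35414)
Add(a, Mul(Add(Pow(Add(17, Add(Add(10, -39), 32)), Rational(1, 2)), -20), 255)) = Add(35414, Mul(Add(Pow(Add(17, Add(Add(10, -39), 32)), Rational(1, 2)), -20), 255)) = Add(35414, Mul(Add(Pow(Add(17, Add(-29, 32)), Rational(1, 2)), -20), 255)) = Add(35414, Mul(Add(Pow(Add(17, 3), Rational(1, 2)), -20), 255)) = Add(35414, Mul(Add(Pow(20, Rational(1, 2)), -20), 255)) = Add(35414, Mul(Add(Mul(2, Pow(5, Rational(1, 2))), -20), 255)) = Add(35414, Mul(Add(-20, Mul(2, Pow(5, Rational(1, 2)))), 255)) = Add(35414, Add(-5100, Mul(510, Pow(5, Rational(1, 2))))) = Add(30314, Mul(510, Pow(5, Rational(1, 2))))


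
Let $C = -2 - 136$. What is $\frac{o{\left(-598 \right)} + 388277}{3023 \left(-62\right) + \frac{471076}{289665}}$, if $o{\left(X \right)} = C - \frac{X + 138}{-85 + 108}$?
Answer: $- \frac{112436076735}{54290281214} \approx -2.071$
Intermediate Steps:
$C = -138$
$o{\left(X \right)} = -144 - \frac{X}{23}$ ($o{\left(X \right)} = -138 - \frac{X + 138}{-85 + 108} = -138 - \frac{138 + X}{23} = -138 - \left(138 + X\right) \frac{1}{23} = -138 - \left(6 + \frac{X}{23}\right) = -144 - \frac{X}{23}$)
$\frac{o{\left(-598 \right)} + 388277}{3023 \left(-62\right) + \frac{471076}{289665}} = \frac{\left(-144 - -26\right) + 388277}{3023 \left(-62\right) + \frac{471076}{289665}} = \frac{\left(-144 + 26\right) + 388277}{-187426 + 471076 \cdot \frac{1}{289665}} = \frac{-118 + 388277}{-187426 + \frac{471076}{289665}} = \frac{388159}{- \frac{54290281214}{289665}} = 388159 \left(- \frac{289665}{54290281214}\right) = - \frac{112436076735}{54290281214}$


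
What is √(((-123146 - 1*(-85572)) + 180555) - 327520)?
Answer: I*√184539 ≈ 429.58*I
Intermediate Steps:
√(((-123146 - 1*(-85572)) + 180555) - 327520) = √(((-123146 + 85572) + 180555) - 327520) = √((-37574 + 180555) - 327520) = √(142981 - 327520) = √(-184539) = I*√184539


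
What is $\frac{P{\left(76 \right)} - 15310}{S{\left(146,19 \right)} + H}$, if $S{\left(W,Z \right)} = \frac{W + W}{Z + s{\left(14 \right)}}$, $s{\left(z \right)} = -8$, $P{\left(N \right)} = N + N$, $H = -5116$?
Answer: $\frac{83369}{27992} \approx 2.9783$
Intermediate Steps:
$P{\left(N \right)} = 2 N$
$S{\left(W,Z \right)} = \frac{2 W}{-8 + Z}$ ($S{\left(W,Z \right)} = \frac{W + W}{Z - 8} = \frac{2 W}{-8 + Z}$)
$\frac{P{\left(76 \right)} - 15310}{S{\left(146,19 \right)} + H} = \frac{2 \cdot 76 - 15310}{2 \cdot 146 \frac{1}{-8 + 19} - 5116} = \frac{152 - 15310}{2 \cdot 146 \cdot \frac{1}{11} - 5116} = - \frac{15158}{2 \cdot 146 \cdot \frac{1}{11} - 5116} = - \frac{15158}{\frac{292}{11} - 5116} = - \frac{15158}{- \frac{55984}{11}} = \left(-15158\right) \left(- \frac{11}{55984}\right) = \frac{83369}{27992}$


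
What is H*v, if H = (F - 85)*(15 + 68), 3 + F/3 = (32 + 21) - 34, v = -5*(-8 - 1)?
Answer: -138195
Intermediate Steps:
v = 45 (v = -5*(-9) = 45)
F = 48 (F = -9 + 3*((32 + 21) - 34) = -9 + 3*(53 - 34) = -9 + 3*19 = -9 + 57 = 48)
H = -3071 (H = (48 - 85)*(15 + 68) = -37*83 = -3071)
H*v = -3071*45 = -138195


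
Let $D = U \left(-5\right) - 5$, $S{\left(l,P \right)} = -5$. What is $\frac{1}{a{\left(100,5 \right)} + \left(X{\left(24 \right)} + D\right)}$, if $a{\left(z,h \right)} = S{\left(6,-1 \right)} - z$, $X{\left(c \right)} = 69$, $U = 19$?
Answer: $- \frac{1}{136} \approx -0.0073529$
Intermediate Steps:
$D = -100$ ($D = 19 \left(-5\right) - 5 = -95 - 5 = -100$)
$a{\left(z,h \right)} = -5 - z$
$\frac{1}{a{\left(100,5 \right)} + \left(X{\left(24 \right)} + D\right)} = \frac{1}{\left(-5 - 100\right) + \left(69 - 100\right)} = \frac{1}{\left(-5 - 100\right) - 31} = \frac{1}{-105 - 31} = \frac{1}{-136} = - \frac{1}{136}$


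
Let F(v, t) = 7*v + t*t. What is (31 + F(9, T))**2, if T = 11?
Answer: 46225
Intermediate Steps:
F(v, t) = t**2 + 7*v (F(v, t) = 7*v + t**2 = t**2 + 7*v)
(31 + F(9, T))**2 = (31 + (11**2 + 7*9))**2 = (31 + (121 + 63))**2 = (31 + 184)**2 = 215**2 = 46225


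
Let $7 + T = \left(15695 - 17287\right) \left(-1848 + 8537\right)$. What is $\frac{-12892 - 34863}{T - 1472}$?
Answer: $\frac{47755}{10650367} \approx 0.0044839$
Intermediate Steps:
$T = -10648895$ ($T = -7 + \left(15695 - 17287\right) \left(-1848 + 8537\right) = -7 - 10648888 = -10648895$)
$\frac{-12892 - 34863}{T - 1472} = \frac{-12892 - 34863}{-10648895 - 1472} = - \frac{47755}{-10650367} = \left(-47755\right) \left(- \frac{1}{10650367}\right) = \frac{47755}{10650367}$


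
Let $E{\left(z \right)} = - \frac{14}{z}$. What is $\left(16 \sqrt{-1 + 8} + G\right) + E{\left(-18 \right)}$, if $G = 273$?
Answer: $\frac{2464}{9} + 16 \sqrt{7} \approx 316.11$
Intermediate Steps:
$\left(16 \sqrt{-1 + 8} + G\right) + E{\left(-18 \right)} = \left(16 \sqrt{-1 + 8} + 273\right) - \frac{14}{-18} = \left(16 \sqrt{7} + 273\right) - - \frac{7}{9} = \left(273 + 16 \sqrt{7}\right) + \frac{7}{9} = \frac{2464}{9} + 16 \sqrt{7}$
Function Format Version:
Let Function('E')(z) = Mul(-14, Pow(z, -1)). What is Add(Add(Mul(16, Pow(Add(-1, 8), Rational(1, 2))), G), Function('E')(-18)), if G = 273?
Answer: Add(Rational(2464, 9), Mul(16, Pow(7, Rational(1, 2)))) ≈ 316.11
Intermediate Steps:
Add(Add(Mul(16, Pow(Add(-1, 8), Rational(1, 2))), G), Function('E')(-18)) = Add(Add(Mul(16, Pow(Add(-1, 8), Rational(1, 2))), 273), Mul(-14, Pow(-18, -1))) = Add(Add(Mul(16, Pow(7, Rational(1, 2))), 273), Mul(-14, Rational(-1, 18))) = Add(Add(273, Mul(16, Pow(7, Rational(1, 2)))), Rational(7, 9)) = Add(Rational(2464, 9), Mul(16, Pow(7, Rational(1, 2))))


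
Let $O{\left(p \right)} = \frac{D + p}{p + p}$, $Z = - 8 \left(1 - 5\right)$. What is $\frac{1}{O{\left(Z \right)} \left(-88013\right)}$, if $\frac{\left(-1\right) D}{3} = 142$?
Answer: $\frac{32}{17338561} \approx 1.8456 \cdot 10^{-6}$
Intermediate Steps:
$D = -426$ ($D = \left(-3\right) 142 = -426$)
$Z = 32$ ($Z = \left(-8\right) \left(-4\right) = 32$)
$O{\left(p \right)} = \frac{-426 + p}{2 p}$ ($O{\left(p \right)} = \frac{-426 + p}{p + p} = \frac{-426 + p}{2 p}$)
$\frac{1}{O{\left(Z \right)} \left(-88013\right)} = \frac{1}{\frac{-426 + 32}{2 \cdot 32} \left(-88013\right)} = \frac{1}{\frac{1}{2} \cdot \frac{1}{32} \left(-394\right)} \left(- \frac{1}{88013}\right) = \frac{1}{- \frac{197}{32}} \left(- \frac{1}{88013}\right) = \left(- \frac{32}{197}\right) \left(- \frac{1}{88013}\right) = \frac{32}{17338561}$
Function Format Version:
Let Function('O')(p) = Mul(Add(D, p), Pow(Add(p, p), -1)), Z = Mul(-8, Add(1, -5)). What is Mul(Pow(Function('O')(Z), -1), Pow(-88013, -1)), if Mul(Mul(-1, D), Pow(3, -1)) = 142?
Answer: Rational(32, 17338561) ≈ 1.8456e-6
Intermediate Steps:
D = -426 (D = Mul(-3, 142) = -426)
Z = 32 (Z = Mul(-8, -4) = 32)
Function('O')(p) = Mul(Rational(1, 2), Pow(p, -1), Add(-426, p)) (Function('O')(p) = Mul(Add(-426, p), Pow(Add(p, p), -1)) = Mul(Add(-426, p), Pow(Mul(2, p), -1)) = Mul(Add(-426, p), Mul(Rational(1, 2), Pow(p, -1))) = Mul(Rational(1, 2), Pow(p, -1), Add(-426, p)))
Mul(Pow(Function('O')(Z), -1), Pow(-88013, -1)) = Mul(Pow(Mul(Rational(1, 2), Pow(32, -1), Add(-426, 32)), -1), Pow(-88013, -1)) = Mul(Pow(Mul(Rational(1, 2), Rational(1, 32), -394), -1), Rational(-1, 88013)) = Mul(Pow(Rational(-197, 32), -1), Rational(-1, 88013)) = Mul(Rational(-32, 197), Rational(-1, 88013)) = Rational(32, 17338561)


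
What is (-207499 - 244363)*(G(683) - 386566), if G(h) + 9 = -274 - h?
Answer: 175110984584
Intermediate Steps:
G(h) = -283 - h (G(h) = -9 + (-274 - h) = -283 - h)
(-207499 - 244363)*(G(683) - 386566) = (-207499 - 244363)*((-283 - 1*683) - 386566) = -451862*((-283 - 683) - 386566) = -451862*(-966 - 386566) = -451862*(-387532) = 175110984584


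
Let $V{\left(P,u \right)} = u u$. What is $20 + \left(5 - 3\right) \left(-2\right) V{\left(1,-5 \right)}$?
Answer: $-80$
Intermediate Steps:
$V{\left(P,u \right)} = u^{2}$
$20 + \left(5 - 3\right) \left(-2\right) V{\left(1,-5 \right)} = 20 + \left(5 - 3\right) \left(-2\right) \left(-5\right)^{2} = 20 + 2 \left(-2\right) 25 = 20 - 100 = -80$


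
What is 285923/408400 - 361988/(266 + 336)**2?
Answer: -11054065077/37001448400 ≈ -0.29875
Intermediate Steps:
285923/408400 - 361988/(266 + 336)**2 = 285923*(1/408400) - 361988/(602**2) = 285923/408400 - 361988/362404 = 285923/408400 - 361988*1/362404 = 285923/408400 - 90497/90601 = -11054065077/37001448400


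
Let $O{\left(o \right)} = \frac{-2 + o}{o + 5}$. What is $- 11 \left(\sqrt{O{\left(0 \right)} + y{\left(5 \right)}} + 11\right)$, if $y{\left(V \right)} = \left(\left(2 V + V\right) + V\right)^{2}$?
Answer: $-121 - \frac{33 \sqrt{1110}}{5} \approx -340.89$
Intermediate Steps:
$O{\left(o \right)} = \frac{-2 + o}{5 + o}$
$y{\left(V \right)} = 16 V^{2}$ ($y{\left(V \right)} = \left(3 V + V\right)^{2} = \left(4 V\right)^{2} = 16 V^{2}$)
$- 11 \left(\sqrt{O{\left(0 \right)} + y{\left(5 \right)}} + 11\right) = - 11 \left(\sqrt{\frac{-2 + 0}{5 + 0} + 16 \cdot 5^{2}} + 11\right) = - 11 \left(\sqrt{\frac{1}{5} \left(-2\right) + 16 \cdot 25} + 11\right) = - 11 \left(\sqrt{\frac{1}{5} \left(-2\right) + 400} + 11\right) = - 11 \left(\sqrt{- \frac{2}{5} + 400} + 11\right) = - 11 \left(\sqrt{\frac{1998}{5}} + 11\right) = - 11 \left(\frac{3 \sqrt{1110}}{5} + 11\right) = - 11 \left(11 + \frac{3 \sqrt{1110}}{5}\right) = -121 - \frac{33 \sqrt{1110}}{5}$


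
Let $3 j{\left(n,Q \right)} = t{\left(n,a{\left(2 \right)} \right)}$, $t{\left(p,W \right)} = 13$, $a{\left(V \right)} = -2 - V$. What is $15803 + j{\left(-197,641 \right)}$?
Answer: $\frac{47422}{3} \approx 15807.0$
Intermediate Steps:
$j{\left(n,Q \right)} = \frac{13}{3}$ ($j{\left(n,Q \right)} = \frac{1}{3} \cdot 13 = \frac{13}{3}$)
$15803 + j{\left(-197,641 \right)} = 15803 + \frac{13}{3} = \frac{47422}{3}$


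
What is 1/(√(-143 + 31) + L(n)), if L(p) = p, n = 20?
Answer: 5/128 - I*√7/128 ≈ 0.039063 - 0.02067*I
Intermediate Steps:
1/(√(-143 + 31) + L(n)) = 1/(√(-143 + 31) + 20) = 1/(√(-112) + 20) = 1/(4*I*√7 + 20) = 1/(20 + 4*I*√7)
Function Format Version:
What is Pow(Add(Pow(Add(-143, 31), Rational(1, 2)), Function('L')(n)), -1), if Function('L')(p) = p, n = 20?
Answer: Add(Rational(5, 128), Mul(Rational(-1, 128), I, Pow(7, Rational(1, 2)))) ≈ Add(0.039063, Mul(-0.020670, I))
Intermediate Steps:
Pow(Add(Pow(Add(-143, 31), Rational(1, 2)), Function('L')(n)), -1) = Pow(Add(Pow(Add(-143, 31), Rational(1, 2)), 20), -1) = Pow(Add(Pow(-112, Rational(1, 2)), 20), -1) = Pow(Add(Mul(4, I, Pow(7, Rational(1, 2))), 20), -1) = Pow(Add(20, Mul(4, I, Pow(7, Rational(1, 2)))), -1)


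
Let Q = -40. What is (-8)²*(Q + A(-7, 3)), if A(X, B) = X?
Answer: -3008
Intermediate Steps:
(-8)²*(Q + A(-7, 3)) = (-8)²*(-40 - 7) = 64*(-47) = -3008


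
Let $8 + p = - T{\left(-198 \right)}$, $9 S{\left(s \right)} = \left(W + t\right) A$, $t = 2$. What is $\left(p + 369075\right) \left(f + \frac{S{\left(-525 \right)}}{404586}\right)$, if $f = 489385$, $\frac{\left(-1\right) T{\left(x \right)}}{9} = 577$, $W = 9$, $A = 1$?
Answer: $\frac{333462829939632130}{1820637} \approx 1.8316 \cdot 10^{11}$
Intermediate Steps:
$T{\left(x \right)} = -5193$ ($T{\left(x \right)} = \left(-9\right) 577 = -5193$)
$S{\left(s \right)} = \frac{11}{9}$ ($S{\left(s \right)} = \frac{\left(9 + 2\right) 1}{9} = \frac{11 \cdot 1}{9} = \frac{1}{9} \cdot 11 = \frac{11}{9}$)
$p = 5185$ ($p = -8 - -5193 = -8 + 5193 = 5185$)
$\left(p + 369075\right) \left(f + \frac{S{\left(-525 \right)}}{404586}\right) = \left(5185 + 369075\right) \left(489385 + \frac{11}{9 \cdot 404586}\right) = 374260 \left(489385 + \frac{11}{9} \cdot \frac{1}{404586}\right) = 374260 \left(489385 + \frac{11}{3641274}\right) = 374260 \cdot \frac{1781984876501}{3641274} = \frac{333462829939632130}{1820637}$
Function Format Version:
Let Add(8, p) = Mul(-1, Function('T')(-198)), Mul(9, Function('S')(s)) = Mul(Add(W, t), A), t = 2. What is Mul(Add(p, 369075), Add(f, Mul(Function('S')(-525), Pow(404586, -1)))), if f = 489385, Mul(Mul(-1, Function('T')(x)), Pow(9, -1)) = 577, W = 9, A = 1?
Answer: Rational(333462829939632130, 1820637) ≈ 1.8316e+11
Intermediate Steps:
Function('T')(x) = -5193 (Function('T')(x) = Mul(-9, 577) = -5193)
Function('S')(s) = Rational(11, 9) (Function('S')(s) = Mul(Rational(1, 9), Mul(Add(9, 2), 1)) = Mul(Rational(1, 9), Mul(11, 1)) = Mul(Rational(1, 9), 11) = Rational(11, 9))
p = 5185 (p = Add(-8, Mul(-1, -5193)) = Add(-8, 5193) = 5185)
Mul(Add(p, 369075), Add(f, Mul(Function('S')(-525), Pow(404586, -1)))) = Mul(Add(5185, 369075), Add(489385, Mul(Rational(11, 9), Pow(404586, -1)))) = Mul(374260, Add(489385, Mul(Rational(11, 9), Rational(1, 404586)))) = Mul(374260, Add(489385, Rational(11, 3641274))) = Mul(374260, Rational(1781984876501, 3641274)) = Rational(333462829939632130, 1820637)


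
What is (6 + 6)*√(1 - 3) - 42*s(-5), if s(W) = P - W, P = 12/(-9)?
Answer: -154 + 12*I*√2 ≈ -154.0 + 16.971*I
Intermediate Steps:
P = -4/3 (P = 12*(-⅑) = -4/3 ≈ -1.3333)
s(W) = -4/3 - W
(6 + 6)*√(1 - 3) - 42*s(-5) = (6 + 6)*√(1 - 3) - 42*(-4/3 - 1*(-5)) = 12*√(-2) - 42*(-4/3 + 5) = 12*(I*√2) - 42*11/3 = 12*I*√2 - 154 = -154 + 12*I*√2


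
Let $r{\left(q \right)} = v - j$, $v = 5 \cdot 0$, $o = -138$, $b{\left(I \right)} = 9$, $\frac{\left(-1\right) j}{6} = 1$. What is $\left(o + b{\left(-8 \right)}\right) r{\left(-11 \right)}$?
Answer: $-774$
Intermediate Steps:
$j = -6$ ($j = \left(-6\right) 1 = -6$)
$v = 0$
$r{\left(q \right)} = 6$ ($r{\left(q \right)} = 0 - -6 = 0 + 6 = 6$)
$\left(o + b{\left(-8 \right)}\right) r{\left(-11 \right)} = \left(-138 + 9\right) 6 = \left(-129\right) 6 = -774$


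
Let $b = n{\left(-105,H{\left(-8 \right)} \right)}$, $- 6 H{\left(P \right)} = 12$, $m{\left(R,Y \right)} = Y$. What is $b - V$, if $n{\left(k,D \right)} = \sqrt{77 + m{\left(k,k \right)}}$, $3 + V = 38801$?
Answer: $-38798 + 2 i \sqrt{7} \approx -38798.0 + 5.2915 i$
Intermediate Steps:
$V = 38798$ ($V = -3 + 38801 = 38798$)
$H{\left(P \right)} = -2$ ($H{\left(P \right)} = \left(- \frac{1}{6}\right) 12 = -2$)
$n{\left(k,D \right)} = \sqrt{77 + k}$
$b = 2 i \sqrt{7}$ ($b = \sqrt{77 - 105} = \sqrt{-28} = 2 i \sqrt{7} \approx 5.2915 i$)
$b - V = 2 i \sqrt{7} - 38798 = -38798 + 2 i \sqrt{7}$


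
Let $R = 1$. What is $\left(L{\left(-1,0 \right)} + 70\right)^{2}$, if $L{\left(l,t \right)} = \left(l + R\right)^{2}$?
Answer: $4900$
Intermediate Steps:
$L{\left(l,t \right)} = \left(1 + l\right)^{2}$ ($L{\left(l,t \right)} = \left(l + 1\right)^{2} = \left(1 + l\right)^{2}$)
$\left(L{\left(-1,0 \right)} + 70\right)^{2} = \left(\left(1 - 1\right)^{2} + 70\right)^{2} = \left(0^{2} + 70\right)^{2} = \left(0 + 70\right)^{2} = 70^{2} = 4900$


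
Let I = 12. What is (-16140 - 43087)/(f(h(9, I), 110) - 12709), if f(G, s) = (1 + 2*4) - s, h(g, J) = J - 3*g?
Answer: 8461/1830 ≈ 4.6235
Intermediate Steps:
f(G, s) = 9 - s (f(G, s) = (1 + 8) - s = 9 - s)
(-16140 - 43087)/(f(h(9, I), 110) - 12709) = (-16140 - 43087)/((9 - 1*110) - 12709) = -59227/((9 - 110) - 12709) = -59227/(-101 - 12709) = -59227/(-12810) = -59227*(-1/12810) = 8461/1830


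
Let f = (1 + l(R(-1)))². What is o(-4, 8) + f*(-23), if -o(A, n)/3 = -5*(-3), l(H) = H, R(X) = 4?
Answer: -620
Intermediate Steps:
o(A, n) = -45 (o(A, n) = -(-15)*(-3) = -3*15 = -45)
f = 25 (f = (1 + 4)² = 5² = 25)
o(-4, 8) + f*(-23) = -45 + 25*(-23) = -45 - 575 = -620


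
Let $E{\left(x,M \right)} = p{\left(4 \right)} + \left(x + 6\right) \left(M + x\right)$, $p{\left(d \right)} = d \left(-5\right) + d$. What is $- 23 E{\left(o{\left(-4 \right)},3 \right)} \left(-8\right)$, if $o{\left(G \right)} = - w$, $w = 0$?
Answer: $368$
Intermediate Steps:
$o{\left(G \right)} = 0$ ($o{\left(G \right)} = \left(-1\right) 0 = 0$)
$p{\left(d \right)} = - 4 d$ ($p{\left(d \right)} = - 5 d + d = - 4 d$)
$E{\left(x,M \right)} = -16 + \left(6 + x\right) \left(M + x\right)$ ($E{\left(x,M \right)} = \left(-4\right) 4 + \left(x + 6\right) \left(M + x\right) = -16 + \left(6 + x\right) \left(M + x\right)$)
$- 23 E{\left(o{\left(-4 \right)},3 \right)} \left(-8\right) = - 23 \left(-16 + 0^{2} + 6 \cdot 3 + 6 \cdot 0 + 3 \cdot 0\right) \left(-8\right) = - 23 \left(-16 + 0 + 18 + 0 + 0\right) \left(-8\right) = \left(-23\right) 2 \left(-8\right) = \left(-46\right) \left(-8\right) = 368$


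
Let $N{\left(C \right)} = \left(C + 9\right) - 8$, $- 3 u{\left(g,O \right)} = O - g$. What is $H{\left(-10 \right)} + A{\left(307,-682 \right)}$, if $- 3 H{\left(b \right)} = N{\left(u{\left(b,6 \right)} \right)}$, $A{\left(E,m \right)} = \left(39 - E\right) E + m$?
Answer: $- \frac{746609}{9} \approx -82957.0$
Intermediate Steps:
$u{\left(g,O \right)} = - \frac{O}{3} + \frac{g}{3}$ ($u{\left(g,O \right)} = - \frac{O - g}{3} = - \frac{O}{3} + \frac{g}{3}$)
$N{\left(C \right)} = 1 + C$ ($N{\left(C \right)} = \left(9 + C\right) - 8 = 1 + C$)
$A{\left(E,m \right)} = m + E \left(39 - E\right)$ ($A{\left(E,m \right)} = E \left(39 - E\right) + m = m + E \left(39 - E\right)$)
$H{\left(b \right)} = \frac{1}{3} - \frac{b}{9}$ ($H{\left(b \right)} = - \frac{1 + \left(\left(- \frac{1}{3}\right) 6 + \frac{b}{3}\right)}{3} = - \frac{1 + \left(-2 + \frac{b}{3}\right)}{3} = - \frac{-1 + \frac{b}{3}}{3} = \frac{1}{3} - \frac{b}{9}$)
$H{\left(-10 \right)} + A{\left(307,-682 \right)} = \left(\frac{1}{3} - - \frac{10}{9}\right) - 82958 = \left(\frac{1}{3} + \frac{10}{9}\right) - 82958 = \frac{13}{9} - 82958 = - \frac{746609}{9}$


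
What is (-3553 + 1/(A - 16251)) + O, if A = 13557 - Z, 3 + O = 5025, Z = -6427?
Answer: 5483778/3733 ≈ 1469.0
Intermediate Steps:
O = 5022 (O = -3 + 5025 = 5022)
A = 19984 (A = 13557 - 1*(-6427) = 13557 + 6427 = 19984)
(-3553 + 1/(A - 16251)) + O = (-3553 + 1/(19984 - 16251)) + 5022 = (-3553 + 1/3733) + 5022 = -13263348/3733 + 5022 = 5483778/3733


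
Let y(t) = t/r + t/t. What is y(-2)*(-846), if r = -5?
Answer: -5922/5 ≈ -1184.4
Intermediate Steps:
y(t) = 1 - t/5 (y(t) = t/(-5) + t/t = t*(-⅕) + 1 = -t/5 + 1 = 1 - t/5)
y(-2)*(-846) = (1 - ⅕*(-2))*(-846) = (1 + ⅖)*(-846) = (7/5)*(-846) = -5922/5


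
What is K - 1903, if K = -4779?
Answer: -6682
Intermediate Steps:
K - 1903 = -4779 - 1903 = -6682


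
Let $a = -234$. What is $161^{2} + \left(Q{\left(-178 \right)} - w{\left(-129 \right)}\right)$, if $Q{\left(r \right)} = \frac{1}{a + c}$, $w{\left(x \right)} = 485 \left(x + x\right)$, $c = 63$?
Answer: $\frac{25829720}{171} \approx 1.5105 \cdot 10^{5}$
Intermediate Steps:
$w{\left(x \right)} = 970 x$ ($w{\left(x \right)} = 485 \cdot 2 x = 970 x$)
$Q{\left(r \right)} = - \frac{1}{171}$ ($Q{\left(r \right)} = \frac{1}{-234 + 63} = \frac{1}{-171} = - \frac{1}{171}$)
$161^{2} + \left(Q{\left(-178 \right)} - w{\left(-129 \right)}\right) = 161^{2} - \left(\frac{1}{171} + 970 \left(-129\right)\right) = 25921 - - \frac{21397229}{171} = 25921 + \left(- \frac{1}{171} + 125130\right) = 25921 + \frac{21397229}{171} = \frac{25829720}{171}$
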